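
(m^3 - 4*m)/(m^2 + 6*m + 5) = m*(m^2 - 4)/(m^2 + 6*m + 5)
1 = 1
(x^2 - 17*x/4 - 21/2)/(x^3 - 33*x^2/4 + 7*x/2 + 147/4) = (x - 6)/(x^2 - 10*x + 21)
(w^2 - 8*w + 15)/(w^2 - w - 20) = (w - 3)/(w + 4)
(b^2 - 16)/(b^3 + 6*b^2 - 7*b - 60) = (b - 4)/(b^2 + 2*b - 15)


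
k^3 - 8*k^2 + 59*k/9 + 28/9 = (k - 7)*(k - 4/3)*(k + 1/3)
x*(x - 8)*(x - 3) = x^3 - 11*x^2 + 24*x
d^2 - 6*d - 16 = (d - 8)*(d + 2)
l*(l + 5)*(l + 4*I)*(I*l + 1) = I*l^4 - 3*l^3 + 5*I*l^3 - 15*l^2 + 4*I*l^2 + 20*I*l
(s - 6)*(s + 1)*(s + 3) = s^3 - 2*s^2 - 21*s - 18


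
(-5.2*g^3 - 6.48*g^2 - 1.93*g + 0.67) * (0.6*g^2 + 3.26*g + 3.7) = -3.12*g^5 - 20.84*g^4 - 41.5228*g^3 - 29.8658*g^2 - 4.9568*g + 2.479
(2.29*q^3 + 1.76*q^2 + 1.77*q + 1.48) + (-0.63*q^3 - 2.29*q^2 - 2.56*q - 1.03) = 1.66*q^3 - 0.53*q^2 - 0.79*q + 0.45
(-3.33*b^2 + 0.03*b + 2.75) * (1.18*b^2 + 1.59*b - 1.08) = -3.9294*b^4 - 5.2593*b^3 + 6.8891*b^2 + 4.3401*b - 2.97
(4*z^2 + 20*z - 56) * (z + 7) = 4*z^3 + 48*z^2 + 84*z - 392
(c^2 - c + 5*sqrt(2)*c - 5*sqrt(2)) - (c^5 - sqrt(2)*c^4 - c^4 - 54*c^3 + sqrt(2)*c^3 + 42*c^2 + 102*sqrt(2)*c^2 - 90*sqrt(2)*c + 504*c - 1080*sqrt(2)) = -c^5 + c^4 + sqrt(2)*c^4 - sqrt(2)*c^3 + 54*c^3 - 102*sqrt(2)*c^2 - 41*c^2 - 505*c + 95*sqrt(2)*c + 1075*sqrt(2)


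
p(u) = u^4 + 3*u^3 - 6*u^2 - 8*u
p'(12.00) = 8056.00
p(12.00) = 24960.00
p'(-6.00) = -476.00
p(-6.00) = 480.00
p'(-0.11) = -6.58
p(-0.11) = 0.80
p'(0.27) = -10.51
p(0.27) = -2.53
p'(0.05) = -8.58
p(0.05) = -0.41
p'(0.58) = -11.15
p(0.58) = -5.96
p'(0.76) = -10.17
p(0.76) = -7.90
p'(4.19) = 393.97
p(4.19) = 390.04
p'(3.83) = 302.79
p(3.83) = 265.07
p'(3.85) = 307.47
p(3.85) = 271.17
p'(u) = 4*u^3 + 9*u^2 - 12*u - 8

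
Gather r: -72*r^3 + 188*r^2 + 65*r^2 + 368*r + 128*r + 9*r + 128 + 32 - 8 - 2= -72*r^3 + 253*r^2 + 505*r + 150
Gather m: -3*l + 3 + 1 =4 - 3*l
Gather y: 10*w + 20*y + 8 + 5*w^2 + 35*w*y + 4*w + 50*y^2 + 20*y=5*w^2 + 14*w + 50*y^2 + y*(35*w + 40) + 8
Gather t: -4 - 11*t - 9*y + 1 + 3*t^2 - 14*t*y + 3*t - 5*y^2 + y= 3*t^2 + t*(-14*y - 8) - 5*y^2 - 8*y - 3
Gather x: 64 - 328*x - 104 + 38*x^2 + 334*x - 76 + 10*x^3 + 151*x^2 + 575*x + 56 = 10*x^3 + 189*x^2 + 581*x - 60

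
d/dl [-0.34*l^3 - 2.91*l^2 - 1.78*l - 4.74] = -1.02*l^2 - 5.82*l - 1.78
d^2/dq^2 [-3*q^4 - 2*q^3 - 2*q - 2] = 12*q*(-3*q - 1)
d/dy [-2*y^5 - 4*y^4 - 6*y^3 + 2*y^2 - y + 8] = -10*y^4 - 16*y^3 - 18*y^2 + 4*y - 1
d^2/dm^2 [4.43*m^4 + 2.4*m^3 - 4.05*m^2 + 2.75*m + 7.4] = 53.16*m^2 + 14.4*m - 8.1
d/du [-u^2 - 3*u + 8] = -2*u - 3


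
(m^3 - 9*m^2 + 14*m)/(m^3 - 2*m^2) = (m - 7)/m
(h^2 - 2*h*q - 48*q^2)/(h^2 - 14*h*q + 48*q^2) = (-h - 6*q)/(-h + 6*q)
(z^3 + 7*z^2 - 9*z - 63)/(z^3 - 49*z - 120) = (z^2 + 4*z - 21)/(z^2 - 3*z - 40)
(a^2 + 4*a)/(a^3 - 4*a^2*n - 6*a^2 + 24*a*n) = (a + 4)/(a^2 - 4*a*n - 6*a + 24*n)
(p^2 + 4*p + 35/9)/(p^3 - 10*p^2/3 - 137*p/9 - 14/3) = (3*p + 5)/(3*p^2 - 17*p - 6)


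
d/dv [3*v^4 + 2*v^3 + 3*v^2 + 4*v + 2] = 12*v^3 + 6*v^2 + 6*v + 4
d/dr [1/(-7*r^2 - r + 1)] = (14*r + 1)/(7*r^2 + r - 1)^2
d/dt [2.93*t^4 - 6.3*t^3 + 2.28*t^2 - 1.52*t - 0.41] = 11.72*t^3 - 18.9*t^2 + 4.56*t - 1.52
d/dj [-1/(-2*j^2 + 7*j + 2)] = (7 - 4*j)/(-2*j^2 + 7*j + 2)^2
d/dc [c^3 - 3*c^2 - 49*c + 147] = 3*c^2 - 6*c - 49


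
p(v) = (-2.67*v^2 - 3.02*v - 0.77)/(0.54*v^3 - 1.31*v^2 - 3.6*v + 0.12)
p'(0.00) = -217.67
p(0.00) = -6.42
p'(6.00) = 1.22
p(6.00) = -2.40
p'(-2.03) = 4.51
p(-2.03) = 2.27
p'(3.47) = 13.35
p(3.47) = 7.77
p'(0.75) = 0.06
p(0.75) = 1.47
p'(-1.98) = 6.02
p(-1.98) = 2.53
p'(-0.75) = 0.53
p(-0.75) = -0.00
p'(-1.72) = 184.57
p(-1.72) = 11.16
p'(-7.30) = 0.05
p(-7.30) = 0.48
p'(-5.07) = 0.10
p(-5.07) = 0.63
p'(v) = (-5.34*v - 3.02)/(0.54*v^3 - 1.31*v^2 - 3.6*v + 0.12) + (-2.67*v^2 - 3.02*v - 0.77)*(-1.62*v^2 + 2.62*v + 3.6)/(0.54*v^3 - 1.31*v^2 - 3.6*v + 0.12)^2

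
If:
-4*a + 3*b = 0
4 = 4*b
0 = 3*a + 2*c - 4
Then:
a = 3/4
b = 1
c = 7/8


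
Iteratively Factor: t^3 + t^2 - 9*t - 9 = (t + 3)*(t^2 - 2*t - 3) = (t + 1)*(t + 3)*(t - 3)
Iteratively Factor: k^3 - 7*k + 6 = (k + 3)*(k^2 - 3*k + 2) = (k - 2)*(k + 3)*(k - 1)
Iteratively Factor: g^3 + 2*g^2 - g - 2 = (g + 2)*(g^2 - 1) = (g - 1)*(g + 2)*(g + 1)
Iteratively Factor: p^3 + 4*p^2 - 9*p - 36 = (p + 4)*(p^2 - 9) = (p + 3)*(p + 4)*(p - 3)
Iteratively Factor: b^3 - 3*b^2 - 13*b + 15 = (b + 3)*(b^2 - 6*b + 5) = (b - 5)*(b + 3)*(b - 1)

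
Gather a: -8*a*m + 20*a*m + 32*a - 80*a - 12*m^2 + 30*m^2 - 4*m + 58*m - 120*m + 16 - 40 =a*(12*m - 48) + 18*m^2 - 66*m - 24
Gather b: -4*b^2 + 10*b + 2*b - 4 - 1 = -4*b^2 + 12*b - 5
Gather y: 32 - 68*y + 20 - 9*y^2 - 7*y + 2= -9*y^2 - 75*y + 54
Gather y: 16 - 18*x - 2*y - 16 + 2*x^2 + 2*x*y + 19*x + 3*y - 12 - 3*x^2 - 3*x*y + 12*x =-x^2 + 13*x + y*(1 - x) - 12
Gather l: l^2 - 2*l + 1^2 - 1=l^2 - 2*l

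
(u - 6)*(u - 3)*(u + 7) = u^3 - 2*u^2 - 45*u + 126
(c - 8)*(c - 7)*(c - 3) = c^3 - 18*c^2 + 101*c - 168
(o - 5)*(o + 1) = o^2 - 4*o - 5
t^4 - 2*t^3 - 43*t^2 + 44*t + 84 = (t - 7)*(t - 2)*(t + 1)*(t + 6)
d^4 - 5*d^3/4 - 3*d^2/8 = d^2*(d - 3/2)*(d + 1/4)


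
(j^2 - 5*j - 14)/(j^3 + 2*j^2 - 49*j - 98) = 1/(j + 7)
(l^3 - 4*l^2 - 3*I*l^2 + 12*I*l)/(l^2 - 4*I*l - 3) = l*(l - 4)/(l - I)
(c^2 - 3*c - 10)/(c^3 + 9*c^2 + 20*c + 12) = (c - 5)/(c^2 + 7*c + 6)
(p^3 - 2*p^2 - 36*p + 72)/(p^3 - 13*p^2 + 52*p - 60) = (p + 6)/(p - 5)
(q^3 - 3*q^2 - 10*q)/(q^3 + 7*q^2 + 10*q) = (q - 5)/(q + 5)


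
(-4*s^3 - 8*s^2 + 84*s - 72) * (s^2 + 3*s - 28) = -4*s^5 - 20*s^4 + 172*s^3 + 404*s^2 - 2568*s + 2016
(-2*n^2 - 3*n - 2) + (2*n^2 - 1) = -3*n - 3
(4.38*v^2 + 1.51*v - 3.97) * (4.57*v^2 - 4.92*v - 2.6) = 20.0166*v^4 - 14.6489*v^3 - 36.9601*v^2 + 15.6064*v + 10.322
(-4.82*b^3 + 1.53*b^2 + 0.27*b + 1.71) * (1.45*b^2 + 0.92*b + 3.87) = -6.989*b^5 - 2.2159*b^4 - 16.8543*b^3 + 8.649*b^2 + 2.6181*b + 6.6177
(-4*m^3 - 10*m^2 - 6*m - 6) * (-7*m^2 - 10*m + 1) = 28*m^5 + 110*m^4 + 138*m^3 + 92*m^2 + 54*m - 6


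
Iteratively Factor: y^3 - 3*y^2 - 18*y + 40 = (y - 5)*(y^2 + 2*y - 8) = (y - 5)*(y + 4)*(y - 2)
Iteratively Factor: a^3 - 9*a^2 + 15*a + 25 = (a - 5)*(a^2 - 4*a - 5) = (a - 5)^2*(a + 1)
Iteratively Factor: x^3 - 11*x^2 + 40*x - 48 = (x - 4)*(x^2 - 7*x + 12) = (x - 4)^2*(x - 3)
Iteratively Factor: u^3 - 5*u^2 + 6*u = (u - 3)*(u^2 - 2*u) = u*(u - 3)*(u - 2)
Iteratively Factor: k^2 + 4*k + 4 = (k + 2)*(k + 2)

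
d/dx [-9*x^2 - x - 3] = -18*x - 1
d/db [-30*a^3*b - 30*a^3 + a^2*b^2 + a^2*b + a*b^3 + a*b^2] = a*(-30*a^2 + 2*a*b + a + 3*b^2 + 2*b)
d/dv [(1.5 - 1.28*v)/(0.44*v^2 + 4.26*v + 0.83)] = (0.5632*v^2 - 1.32*v - 7.4524)/(0.1936*v^4 + 3.7488*v^3 + 18.878*v^2 + 7.0716*v + 0.6889)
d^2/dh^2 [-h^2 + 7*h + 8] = -2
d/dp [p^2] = 2*p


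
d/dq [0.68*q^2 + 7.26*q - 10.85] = 1.36*q + 7.26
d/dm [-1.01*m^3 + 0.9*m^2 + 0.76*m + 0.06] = -3.03*m^2 + 1.8*m + 0.76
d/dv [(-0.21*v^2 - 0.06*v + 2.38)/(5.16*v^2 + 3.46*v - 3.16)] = (-0.417*v^2 - 23.2344*v - 8.0452)/(26.6256*v^4 + 35.7072*v^3 - 20.6396*v^2 - 21.8672*v + 9.9856)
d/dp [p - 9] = 1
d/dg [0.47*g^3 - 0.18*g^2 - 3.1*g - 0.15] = 1.41*g^2 - 0.36*g - 3.1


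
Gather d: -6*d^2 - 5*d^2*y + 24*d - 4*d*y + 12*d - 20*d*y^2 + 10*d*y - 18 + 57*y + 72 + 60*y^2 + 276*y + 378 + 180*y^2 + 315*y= d^2*(-5*y - 6) + d*(-20*y^2 + 6*y + 36) + 240*y^2 + 648*y + 432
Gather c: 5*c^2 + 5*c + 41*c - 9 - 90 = 5*c^2 + 46*c - 99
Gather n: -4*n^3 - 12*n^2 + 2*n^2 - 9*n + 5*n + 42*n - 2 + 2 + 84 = -4*n^3 - 10*n^2 + 38*n + 84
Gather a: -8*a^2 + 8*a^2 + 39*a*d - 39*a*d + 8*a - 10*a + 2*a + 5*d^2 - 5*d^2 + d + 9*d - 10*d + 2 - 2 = 0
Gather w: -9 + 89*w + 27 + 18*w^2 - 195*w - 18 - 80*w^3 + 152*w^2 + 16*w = -80*w^3 + 170*w^2 - 90*w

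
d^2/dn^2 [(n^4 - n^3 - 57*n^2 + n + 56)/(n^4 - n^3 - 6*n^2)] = 6*(-51*n^6 + 53*n^5 + 65*n^4 - 285*n^3 - 890*n^2 + 908*n + 2016)/(n^4*(n^6 - 3*n^5 - 15*n^4 + 35*n^3 + 90*n^2 - 108*n - 216))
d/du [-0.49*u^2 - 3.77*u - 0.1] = -0.98*u - 3.77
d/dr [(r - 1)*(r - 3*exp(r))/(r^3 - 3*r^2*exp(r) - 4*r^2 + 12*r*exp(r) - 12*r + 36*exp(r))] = (-r^2 + 2*r - 16)/(r^4 - 8*r^3 - 8*r^2 + 96*r + 144)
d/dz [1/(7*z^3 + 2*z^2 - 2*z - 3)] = (-21*z^2 - 4*z + 2)/(7*z^3 + 2*z^2 - 2*z - 3)^2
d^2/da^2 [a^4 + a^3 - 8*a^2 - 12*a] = 12*a^2 + 6*a - 16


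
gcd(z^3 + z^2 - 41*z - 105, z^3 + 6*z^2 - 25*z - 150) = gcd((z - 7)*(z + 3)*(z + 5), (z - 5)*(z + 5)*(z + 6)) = z + 5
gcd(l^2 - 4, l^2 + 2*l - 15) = 1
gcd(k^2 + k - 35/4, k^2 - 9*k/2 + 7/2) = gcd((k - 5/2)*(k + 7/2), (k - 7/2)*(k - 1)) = 1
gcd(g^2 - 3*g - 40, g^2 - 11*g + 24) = g - 8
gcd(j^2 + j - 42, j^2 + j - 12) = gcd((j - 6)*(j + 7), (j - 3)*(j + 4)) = 1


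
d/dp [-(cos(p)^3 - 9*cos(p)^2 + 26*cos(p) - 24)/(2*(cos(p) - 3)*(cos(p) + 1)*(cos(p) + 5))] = 3*(-cos(p) + cos(2*p) - 12)*sin(p)/((cos(p) + 1)^2*(cos(p) + 5)^2)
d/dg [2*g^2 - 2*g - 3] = 4*g - 2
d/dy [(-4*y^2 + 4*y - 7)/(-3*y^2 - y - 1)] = (16*y^2 - 34*y - 11)/(9*y^4 + 6*y^3 + 7*y^2 + 2*y + 1)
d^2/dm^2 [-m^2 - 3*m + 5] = -2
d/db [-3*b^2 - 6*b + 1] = -6*b - 6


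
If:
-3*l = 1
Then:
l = -1/3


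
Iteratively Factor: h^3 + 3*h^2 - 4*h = (h)*(h^2 + 3*h - 4) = h*(h - 1)*(h + 4)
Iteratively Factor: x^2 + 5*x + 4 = (x + 4)*(x + 1)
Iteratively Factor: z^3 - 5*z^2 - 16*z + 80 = (z - 5)*(z^2 - 16) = (z - 5)*(z - 4)*(z + 4)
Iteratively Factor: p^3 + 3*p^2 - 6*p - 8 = (p + 4)*(p^2 - p - 2) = (p + 1)*(p + 4)*(p - 2)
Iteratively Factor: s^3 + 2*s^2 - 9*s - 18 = (s + 2)*(s^2 - 9) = (s - 3)*(s + 2)*(s + 3)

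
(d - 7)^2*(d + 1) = d^3 - 13*d^2 + 35*d + 49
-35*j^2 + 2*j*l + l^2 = (-5*j + l)*(7*j + l)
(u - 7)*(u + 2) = u^2 - 5*u - 14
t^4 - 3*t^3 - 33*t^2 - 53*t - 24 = (t - 8)*(t + 1)^2*(t + 3)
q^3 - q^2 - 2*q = q*(q - 2)*(q + 1)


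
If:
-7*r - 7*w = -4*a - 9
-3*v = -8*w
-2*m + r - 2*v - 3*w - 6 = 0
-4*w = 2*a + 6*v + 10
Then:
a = -10*w - 5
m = -158*w/21 - 53/14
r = -47*w/7 - 11/7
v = 8*w/3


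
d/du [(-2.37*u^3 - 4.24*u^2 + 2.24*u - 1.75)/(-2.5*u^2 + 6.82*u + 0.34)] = (5.925*u^4 - 32.3268*u^3 - 25.7342*u^2 - 11.6332*u + 12.6966)/(6.25*u^4 - 34.1*u^3 + 44.8124*u^2 + 4.6376*u + 0.1156)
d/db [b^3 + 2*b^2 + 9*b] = 3*b^2 + 4*b + 9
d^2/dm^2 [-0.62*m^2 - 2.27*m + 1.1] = -1.24000000000000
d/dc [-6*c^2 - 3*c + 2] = -12*c - 3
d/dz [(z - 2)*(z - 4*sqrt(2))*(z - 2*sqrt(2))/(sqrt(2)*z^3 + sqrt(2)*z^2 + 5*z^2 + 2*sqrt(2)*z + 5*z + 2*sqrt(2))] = (3*sqrt(2)*z^4 + 17*z^4 - 28*sqrt(2)*z^3 - 38*z^3 - 138*z^2 - 8*sqrt(2)*z^2 + 56*sqrt(2)*z + 272*z + 96*sqrt(2) + 208)/(2*z^6 + 4*z^5 + 10*sqrt(2)*z^5 + 20*sqrt(2)*z^4 + 35*z^4 + 30*sqrt(2)*z^3 + 66*z^3 + 41*z^2 + 40*sqrt(2)*z^2 + 16*z + 20*sqrt(2)*z + 8)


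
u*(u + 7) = u^2 + 7*u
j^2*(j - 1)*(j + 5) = j^4 + 4*j^3 - 5*j^2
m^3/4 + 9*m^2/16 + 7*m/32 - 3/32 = (m/4 + 1/4)*(m - 1/4)*(m + 3/2)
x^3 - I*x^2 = x^2*(x - I)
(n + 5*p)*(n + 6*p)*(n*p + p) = n^3*p + 11*n^2*p^2 + n^2*p + 30*n*p^3 + 11*n*p^2 + 30*p^3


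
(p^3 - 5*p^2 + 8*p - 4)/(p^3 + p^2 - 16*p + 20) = (p - 1)/(p + 5)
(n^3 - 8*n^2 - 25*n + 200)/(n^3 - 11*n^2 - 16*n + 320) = (n - 5)/(n - 8)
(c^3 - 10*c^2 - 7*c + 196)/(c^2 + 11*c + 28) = (c^2 - 14*c + 49)/(c + 7)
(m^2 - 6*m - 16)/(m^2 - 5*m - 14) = (m - 8)/(m - 7)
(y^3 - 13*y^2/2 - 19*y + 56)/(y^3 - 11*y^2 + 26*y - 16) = (y + 7/2)/(y - 1)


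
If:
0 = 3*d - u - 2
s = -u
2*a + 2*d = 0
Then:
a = -u/3 - 2/3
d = u/3 + 2/3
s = -u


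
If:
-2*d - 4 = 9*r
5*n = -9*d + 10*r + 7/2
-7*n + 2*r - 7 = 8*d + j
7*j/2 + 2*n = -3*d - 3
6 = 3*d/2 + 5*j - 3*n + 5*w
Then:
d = 733/862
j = -167/431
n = -904/431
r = -273/431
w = 637/8620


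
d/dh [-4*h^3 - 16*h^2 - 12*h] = -12*h^2 - 32*h - 12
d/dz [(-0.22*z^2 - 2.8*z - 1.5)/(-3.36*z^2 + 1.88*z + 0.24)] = (-9.8216*z^2 - 10.1856*z + 2.148)/(11.2896*z^4 - 12.6336*z^3 + 1.9216*z^2 + 0.9024*z + 0.0576)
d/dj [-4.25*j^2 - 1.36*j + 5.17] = -8.5*j - 1.36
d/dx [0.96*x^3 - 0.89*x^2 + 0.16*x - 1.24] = 2.88*x^2 - 1.78*x + 0.16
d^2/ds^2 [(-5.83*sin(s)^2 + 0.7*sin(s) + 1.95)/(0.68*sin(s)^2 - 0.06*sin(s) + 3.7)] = (-0.0858159999999997*sin(s)^5 - 62.287412*sin(s)^4 + 7.094732*sin(s)^3 + 432.13294*sin(s)^2 - 21.06046*sin(s) - 169.11296)/(0.314432*sin(s)^6 - 0.083232*sin(s)^5 + 5.139984*sin(s)^4 - 0.905976*sin(s)^3 + 27.96756*sin(s)^2 - 2.4642*sin(s) + 50.653)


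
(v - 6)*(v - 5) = v^2 - 11*v + 30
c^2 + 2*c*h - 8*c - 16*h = (c - 8)*(c + 2*h)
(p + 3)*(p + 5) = p^2 + 8*p + 15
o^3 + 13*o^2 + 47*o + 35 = (o + 1)*(o + 5)*(o + 7)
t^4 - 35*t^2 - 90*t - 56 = (t - 7)*(t + 1)*(t + 2)*(t + 4)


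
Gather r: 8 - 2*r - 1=7 - 2*r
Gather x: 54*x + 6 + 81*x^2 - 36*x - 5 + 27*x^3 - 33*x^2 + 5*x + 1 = 27*x^3 + 48*x^2 + 23*x + 2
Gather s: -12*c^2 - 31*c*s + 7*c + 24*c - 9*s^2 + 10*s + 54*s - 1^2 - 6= -12*c^2 + 31*c - 9*s^2 + s*(64 - 31*c) - 7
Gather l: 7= 7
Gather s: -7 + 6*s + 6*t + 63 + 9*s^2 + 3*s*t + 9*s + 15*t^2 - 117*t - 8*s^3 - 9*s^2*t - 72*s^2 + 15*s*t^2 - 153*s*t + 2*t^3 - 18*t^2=-8*s^3 + s^2*(-9*t - 63) + s*(15*t^2 - 150*t + 15) + 2*t^3 - 3*t^2 - 111*t + 56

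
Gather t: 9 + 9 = 18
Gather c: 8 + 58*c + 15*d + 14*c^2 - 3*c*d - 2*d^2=14*c^2 + c*(58 - 3*d) - 2*d^2 + 15*d + 8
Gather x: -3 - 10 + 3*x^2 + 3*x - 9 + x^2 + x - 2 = 4*x^2 + 4*x - 24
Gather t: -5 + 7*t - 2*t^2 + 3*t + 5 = -2*t^2 + 10*t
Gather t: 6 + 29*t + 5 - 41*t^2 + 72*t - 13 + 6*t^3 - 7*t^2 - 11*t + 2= 6*t^3 - 48*t^2 + 90*t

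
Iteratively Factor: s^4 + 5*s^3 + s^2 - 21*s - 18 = (s + 1)*(s^3 + 4*s^2 - 3*s - 18) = (s + 1)*(s + 3)*(s^2 + s - 6) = (s + 1)*(s + 3)^2*(s - 2)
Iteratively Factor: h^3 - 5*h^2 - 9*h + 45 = (h - 5)*(h^2 - 9) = (h - 5)*(h - 3)*(h + 3)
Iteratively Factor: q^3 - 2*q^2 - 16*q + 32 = (q + 4)*(q^2 - 6*q + 8) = (q - 2)*(q + 4)*(q - 4)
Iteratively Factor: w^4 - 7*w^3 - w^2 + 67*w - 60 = (w + 3)*(w^3 - 10*w^2 + 29*w - 20) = (w - 4)*(w + 3)*(w^2 - 6*w + 5) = (w - 4)*(w - 1)*(w + 3)*(w - 5)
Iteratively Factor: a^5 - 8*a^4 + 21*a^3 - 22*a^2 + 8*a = (a - 2)*(a^4 - 6*a^3 + 9*a^2 - 4*a) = (a - 2)*(a - 1)*(a^3 - 5*a^2 + 4*a) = (a - 4)*(a - 2)*(a - 1)*(a^2 - a) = a*(a - 4)*(a - 2)*(a - 1)*(a - 1)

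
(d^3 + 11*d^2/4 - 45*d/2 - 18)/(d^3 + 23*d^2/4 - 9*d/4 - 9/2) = (d - 4)/(d - 1)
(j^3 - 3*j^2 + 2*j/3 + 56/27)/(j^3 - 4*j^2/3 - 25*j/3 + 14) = (j^2 - 2*j/3 - 8/9)/(j^2 + j - 6)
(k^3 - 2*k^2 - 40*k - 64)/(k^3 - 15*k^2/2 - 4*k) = 2*(k^2 + 6*k + 8)/(k*(2*k + 1))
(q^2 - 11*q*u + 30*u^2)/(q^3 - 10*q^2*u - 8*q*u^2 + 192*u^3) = (q - 5*u)/(q^2 - 4*q*u - 32*u^2)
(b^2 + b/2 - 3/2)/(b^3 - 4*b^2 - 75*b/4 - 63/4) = 2*(b - 1)/(2*b^2 - 11*b - 21)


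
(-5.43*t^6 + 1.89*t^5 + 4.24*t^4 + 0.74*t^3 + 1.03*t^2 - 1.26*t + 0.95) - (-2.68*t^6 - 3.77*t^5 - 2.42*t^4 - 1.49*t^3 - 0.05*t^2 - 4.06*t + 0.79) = -2.75*t^6 + 5.66*t^5 + 6.66*t^4 + 2.23*t^3 + 1.08*t^2 + 2.8*t + 0.16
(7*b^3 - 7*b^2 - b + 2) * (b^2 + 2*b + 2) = 7*b^5 + 7*b^4 - b^3 - 14*b^2 + 2*b + 4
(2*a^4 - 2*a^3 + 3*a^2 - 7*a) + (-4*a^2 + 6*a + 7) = 2*a^4 - 2*a^3 - a^2 - a + 7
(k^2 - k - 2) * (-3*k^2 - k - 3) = -3*k^4 + 2*k^3 + 4*k^2 + 5*k + 6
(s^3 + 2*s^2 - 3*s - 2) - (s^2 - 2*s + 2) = s^3 + s^2 - s - 4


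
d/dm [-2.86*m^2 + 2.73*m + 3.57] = 2.73 - 5.72*m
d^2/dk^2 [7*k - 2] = 0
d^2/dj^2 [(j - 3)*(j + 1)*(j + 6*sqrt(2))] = 6*j - 4 + 12*sqrt(2)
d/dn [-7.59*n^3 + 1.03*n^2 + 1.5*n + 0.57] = -22.77*n^2 + 2.06*n + 1.5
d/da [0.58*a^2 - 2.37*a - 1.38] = 1.16*a - 2.37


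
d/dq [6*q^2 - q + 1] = 12*q - 1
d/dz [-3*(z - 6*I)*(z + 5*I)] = -6*z + 3*I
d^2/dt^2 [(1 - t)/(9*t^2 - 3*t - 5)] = 6*(3*(t - 1)*(6*t - 1)^2 + (9*t - 4)*(-9*t^2 + 3*t + 5))/(-9*t^2 + 3*t + 5)^3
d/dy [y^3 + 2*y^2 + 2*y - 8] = 3*y^2 + 4*y + 2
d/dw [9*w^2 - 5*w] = 18*w - 5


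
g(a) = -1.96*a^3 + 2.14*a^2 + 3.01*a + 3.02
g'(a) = -5.88*a^2 + 4.28*a + 3.01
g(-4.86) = 263.93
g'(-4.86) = -156.67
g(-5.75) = 429.08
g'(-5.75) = -216.01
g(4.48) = -116.78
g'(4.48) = -95.83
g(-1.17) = 5.57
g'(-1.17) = -10.05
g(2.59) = -8.88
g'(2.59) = -25.35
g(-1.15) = 5.37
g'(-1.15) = -9.69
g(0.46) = 4.67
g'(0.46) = 3.73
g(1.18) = 6.33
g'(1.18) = -0.13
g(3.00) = -21.61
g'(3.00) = -37.07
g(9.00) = -1225.39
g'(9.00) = -434.75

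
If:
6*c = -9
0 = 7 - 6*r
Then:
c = -3/2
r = 7/6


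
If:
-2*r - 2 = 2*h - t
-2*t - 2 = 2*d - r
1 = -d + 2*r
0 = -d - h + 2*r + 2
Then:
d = -39/7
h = 3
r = -16/7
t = 24/7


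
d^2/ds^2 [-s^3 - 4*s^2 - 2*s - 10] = -6*s - 8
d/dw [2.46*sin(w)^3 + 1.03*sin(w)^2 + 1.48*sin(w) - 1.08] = (7.38*sin(w)^2 + 2.06*sin(w) + 1.48)*cos(w)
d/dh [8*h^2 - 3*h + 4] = 16*h - 3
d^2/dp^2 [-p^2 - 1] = -2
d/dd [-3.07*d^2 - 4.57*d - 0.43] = -6.14*d - 4.57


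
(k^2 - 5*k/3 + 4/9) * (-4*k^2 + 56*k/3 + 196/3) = -4*k^4 + 76*k^3/3 + 292*k^2/9 - 2716*k/27 + 784/27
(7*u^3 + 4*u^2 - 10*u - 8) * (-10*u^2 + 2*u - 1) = -70*u^5 - 26*u^4 + 101*u^3 + 56*u^2 - 6*u + 8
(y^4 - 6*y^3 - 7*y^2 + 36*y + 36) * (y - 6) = y^5 - 12*y^4 + 29*y^3 + 78*y^2 - 180*y - 216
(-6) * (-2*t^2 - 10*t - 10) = 12*t^2 + 60*t + 60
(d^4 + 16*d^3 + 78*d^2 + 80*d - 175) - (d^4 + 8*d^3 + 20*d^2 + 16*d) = 8*d^3 + 58*d^2 + 64*d - 175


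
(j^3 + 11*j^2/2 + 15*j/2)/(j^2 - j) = (2*j^2 + 11*j + 15)/(2*(j - 1))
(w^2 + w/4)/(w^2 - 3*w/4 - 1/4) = w/(w - 1)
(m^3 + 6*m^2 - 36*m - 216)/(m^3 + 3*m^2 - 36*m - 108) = (m + 6)/(m + 3)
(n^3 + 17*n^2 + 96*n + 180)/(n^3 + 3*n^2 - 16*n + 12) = (n^2 + 11*n + 30)/(n^2 - 3*n + 2)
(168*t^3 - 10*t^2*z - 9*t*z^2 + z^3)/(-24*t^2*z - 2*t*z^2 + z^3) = (-7*t + z)/z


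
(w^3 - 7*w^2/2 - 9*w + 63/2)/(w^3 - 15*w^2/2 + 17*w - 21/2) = (w + 3)/(w - 1)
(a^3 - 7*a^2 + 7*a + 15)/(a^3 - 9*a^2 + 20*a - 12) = (a^3 - 7*a^2 + 7*a + 15)/(a^3 - 9*a^2 + 20*a - 12)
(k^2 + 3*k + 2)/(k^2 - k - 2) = (k + 2)/(k - 2)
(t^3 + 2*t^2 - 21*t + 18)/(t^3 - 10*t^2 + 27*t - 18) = (t + 6)/(t - 6)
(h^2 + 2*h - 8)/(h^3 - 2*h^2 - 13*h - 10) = (-h^2 - 2*h + 8)/(-h^3 + 2*h^2 + 13*h + 10)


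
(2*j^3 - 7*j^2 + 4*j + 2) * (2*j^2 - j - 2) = 4*j^5 - 16*j^4 + 11*j^3 + 14*j^2 - 10*j - 4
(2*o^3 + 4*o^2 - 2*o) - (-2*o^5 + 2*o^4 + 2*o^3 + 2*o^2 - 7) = 2*o^5 - 2*o^4 + 2*o^2 - 2*o + 7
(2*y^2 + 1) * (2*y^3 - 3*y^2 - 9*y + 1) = 4*y^5 - 6*y^4 - 16*y^3 - y^2 - 9*y + 1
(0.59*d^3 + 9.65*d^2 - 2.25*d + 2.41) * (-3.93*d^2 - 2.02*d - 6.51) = -2.3187*d^5 - 39.1163*d^4 - 14.4914*d^3 - 67.7478*d^2 + 9.7793*d - 15.6891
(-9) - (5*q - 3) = -5*q - 6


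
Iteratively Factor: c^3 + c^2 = (c)*(c^2 + c) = c*(c + 1)*(c)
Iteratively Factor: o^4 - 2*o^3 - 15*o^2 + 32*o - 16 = (o - 4)*(o^3 + 2*o^2 - 7*o + 4) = (o - 4)*(o + 4)*(o^2 - 2*o + 1) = (o - 4)*(o - 1)*(o + 4)*(o - 1)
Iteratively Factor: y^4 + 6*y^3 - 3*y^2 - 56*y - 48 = (y - 3)*(y^3 + 9*y^2 + 24*y + 16) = (y - 3)*(y + 4)*(y^2 + 5*y + 4) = (y - 3)*(y + 4)^2*(y + 1)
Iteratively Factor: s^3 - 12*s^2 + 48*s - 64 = (s - 4)*(s^2 - 8*s + 16) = (s - 4)^2*(s - 4)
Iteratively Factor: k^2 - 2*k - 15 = (k + 3)*(k - 5)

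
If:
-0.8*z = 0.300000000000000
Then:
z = -0.38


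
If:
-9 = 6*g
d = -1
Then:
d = -1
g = -3/2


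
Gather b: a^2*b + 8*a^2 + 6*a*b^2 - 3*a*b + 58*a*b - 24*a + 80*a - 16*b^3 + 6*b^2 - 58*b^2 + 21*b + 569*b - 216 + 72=8*a^2 + 56*a - 16*b^3 + b^2*(6*a - 52) + b*(a^2 + 55*a + 590) - 144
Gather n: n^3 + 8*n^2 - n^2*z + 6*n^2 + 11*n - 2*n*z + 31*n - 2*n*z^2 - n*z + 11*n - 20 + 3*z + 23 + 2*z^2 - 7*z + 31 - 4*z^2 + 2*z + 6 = n^3 + n^2*(14 - z) + n*(-2*z^2 - 3*z + 53) - 2*z^2 - 2*z + 40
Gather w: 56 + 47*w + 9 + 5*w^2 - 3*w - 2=5*w^2 + 44*w + 63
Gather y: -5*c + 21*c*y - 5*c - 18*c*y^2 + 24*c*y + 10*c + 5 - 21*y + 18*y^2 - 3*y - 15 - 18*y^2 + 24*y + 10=-18*c*y^2 + 45*c*y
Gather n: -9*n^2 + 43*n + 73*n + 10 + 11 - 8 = -9*n^2 + 116*n + 13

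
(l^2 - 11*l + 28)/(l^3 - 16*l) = (l - 7)/(l*(l + 4))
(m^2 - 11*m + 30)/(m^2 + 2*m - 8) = (m^2 - 11*m + 30)/(m^2 + 2*m - 8)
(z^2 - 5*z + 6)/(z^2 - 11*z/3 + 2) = 3*(z - 2)/(3*z - 2)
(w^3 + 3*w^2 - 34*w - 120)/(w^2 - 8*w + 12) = (w^2 + 9*w + 20)/(w - 2)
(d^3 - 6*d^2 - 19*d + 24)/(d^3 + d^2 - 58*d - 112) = (d^2 + 2*d - 3)/(d^2 + 9*d + 14)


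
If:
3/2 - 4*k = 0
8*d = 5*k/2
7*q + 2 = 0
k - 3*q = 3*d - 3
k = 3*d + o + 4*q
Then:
No Solution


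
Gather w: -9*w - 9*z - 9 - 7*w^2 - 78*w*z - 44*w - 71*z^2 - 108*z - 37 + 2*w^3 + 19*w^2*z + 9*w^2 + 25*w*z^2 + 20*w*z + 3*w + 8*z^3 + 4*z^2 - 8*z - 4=2*w^3 + w^2*(19*z + 2) + w*(25*z^2 - 58*z - 50) + 8*z^3 - 67*z^2 - 125*z - 50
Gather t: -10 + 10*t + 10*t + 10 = 20*t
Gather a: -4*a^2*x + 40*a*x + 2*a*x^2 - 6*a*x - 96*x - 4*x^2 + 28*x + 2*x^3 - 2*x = -4*a^2*x + a*(2*x^2 + 34*x) + 2*x^3 - 4*x^2 - 70*x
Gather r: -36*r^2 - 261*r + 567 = -36*r^2 - 261*r + 567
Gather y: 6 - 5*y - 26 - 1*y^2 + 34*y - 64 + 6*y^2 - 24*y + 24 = 5*y^2 + 5*y - 60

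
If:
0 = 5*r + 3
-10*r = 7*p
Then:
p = 6/7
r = -3/5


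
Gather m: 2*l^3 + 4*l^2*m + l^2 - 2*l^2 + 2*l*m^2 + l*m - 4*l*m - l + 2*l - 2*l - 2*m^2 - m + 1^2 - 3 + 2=2*l^3 - l^2 - l + m^2*(2*l - 2) + m*(4*l^2 - 3*l - 1)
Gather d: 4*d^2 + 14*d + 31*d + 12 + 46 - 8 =4*d^2 + 45*d + 50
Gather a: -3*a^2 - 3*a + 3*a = -3*a^2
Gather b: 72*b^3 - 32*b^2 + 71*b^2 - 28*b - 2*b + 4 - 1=72*b^3 + 39*b^2 - 30*b + 3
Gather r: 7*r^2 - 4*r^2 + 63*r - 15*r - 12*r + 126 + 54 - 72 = 3*r^2 + 36*r + 108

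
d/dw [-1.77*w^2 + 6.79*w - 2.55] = 6.79 - 3.54*w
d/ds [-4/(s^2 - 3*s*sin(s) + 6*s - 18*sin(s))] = 4*(-3*s*cos(s) + 2*s - 3*sin(s) - 18*cos(s) + 6)/((s + 6)^2*(s - 3*sin(s))^2)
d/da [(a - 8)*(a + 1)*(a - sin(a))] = -(a - 8)*(a + 1)*(cos(a) - 1) + (a - 8)*(a - sin(a)) + (a + 1)*(a - sin(a))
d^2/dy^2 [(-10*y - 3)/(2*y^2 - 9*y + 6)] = 2*(-(4*y - 9)^2*(10*y + 3) + 12*(5*y - 7)*(2*y^2 - 9*y + 6))/(2*y^2 - 9*y + 6)^3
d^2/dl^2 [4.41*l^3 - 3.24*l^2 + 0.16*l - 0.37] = 26.46*l - 6.48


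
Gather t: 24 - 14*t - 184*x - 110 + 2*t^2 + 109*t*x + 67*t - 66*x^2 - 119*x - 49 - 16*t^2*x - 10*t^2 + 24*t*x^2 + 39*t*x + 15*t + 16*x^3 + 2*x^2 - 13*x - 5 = t^2*(-16*x - 8) + t*(24*x^2 + 148*x + 68) + 16*x^3 - 64*x^2 - 316*x - 140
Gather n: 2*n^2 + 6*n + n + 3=2*n^2 + 7*n + 3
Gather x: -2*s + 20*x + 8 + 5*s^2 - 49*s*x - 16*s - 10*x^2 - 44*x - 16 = 5*s^2 - 18*s - 10*x^2 + x*(-49*s - 24) - 8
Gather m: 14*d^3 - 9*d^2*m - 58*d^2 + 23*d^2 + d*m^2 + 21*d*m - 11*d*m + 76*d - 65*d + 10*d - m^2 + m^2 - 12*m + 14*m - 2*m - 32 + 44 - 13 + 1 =14*d^3 - 35*d^2 + d*m^2 + 21*d + m*(-9*d^2 + 10*d)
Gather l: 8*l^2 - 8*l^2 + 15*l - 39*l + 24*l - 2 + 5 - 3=0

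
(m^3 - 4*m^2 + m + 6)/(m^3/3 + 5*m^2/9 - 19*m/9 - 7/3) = 9*(m^2 - 5*m + 6)/(3*m^2 + 2*m - 21)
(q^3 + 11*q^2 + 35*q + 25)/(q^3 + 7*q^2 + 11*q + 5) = (q + 5)/(q + 1)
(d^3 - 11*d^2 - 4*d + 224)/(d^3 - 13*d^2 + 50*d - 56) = (d^2 - 4*d - 32)/(d^2 - 6*d + 8)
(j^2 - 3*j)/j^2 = (j - 3)/j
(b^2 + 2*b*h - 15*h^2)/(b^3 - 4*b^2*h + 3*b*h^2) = (b + 5*h)/(b*(b - h))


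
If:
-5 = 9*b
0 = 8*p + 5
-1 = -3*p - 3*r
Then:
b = -5/9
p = -5/8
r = 23/24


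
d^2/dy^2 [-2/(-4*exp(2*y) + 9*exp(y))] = 2*((9 - 16*exp(y))*(4*exp(y) - 9) + 2*(8*exp(y) - 9)^2)*exp(-y)/(4*exp(y) - 9)^3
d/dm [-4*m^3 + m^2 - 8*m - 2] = -12*m^2 + 2*m - 8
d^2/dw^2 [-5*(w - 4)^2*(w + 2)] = 60 - 30*w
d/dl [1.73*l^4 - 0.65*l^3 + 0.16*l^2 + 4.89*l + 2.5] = 6.92*l^3 - 1.95*l^2 + 0.32*l + 4.89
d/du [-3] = 0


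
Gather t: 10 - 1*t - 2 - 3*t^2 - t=-3*t^2 - 2*t + 8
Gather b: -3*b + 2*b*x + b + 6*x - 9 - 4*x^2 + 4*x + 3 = b*(2*x - 2) - 4*x^2 + 10*x - 6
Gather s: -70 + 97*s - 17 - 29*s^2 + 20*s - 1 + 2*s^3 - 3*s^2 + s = 2*s^3 - 32*s^2 + 118*s - 88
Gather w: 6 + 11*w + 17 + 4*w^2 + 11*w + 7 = 4*w^2 + 22*w + 30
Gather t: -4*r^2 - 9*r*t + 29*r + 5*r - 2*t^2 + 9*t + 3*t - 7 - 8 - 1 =-4*r^2 + 34*r - 2*t^2 + t*(12 - 9*r) - 16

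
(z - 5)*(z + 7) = z^2 + 2*z - 35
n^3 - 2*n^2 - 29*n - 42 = (n - 7)*(n + 2)*(n + 3)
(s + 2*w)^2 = s^2 + 4*s*w + 4*w^2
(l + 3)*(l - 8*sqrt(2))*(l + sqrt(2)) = l^3 - 7*sqrt(2)*l^2 + 3*l^2 - 21*sqrt(2)*l - 16*l - 48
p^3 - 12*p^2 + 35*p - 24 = (p - 8)*(p - 3)*(p - 1)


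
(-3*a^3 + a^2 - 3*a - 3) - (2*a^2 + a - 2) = -3*a^3 - a^2 - 4*a - 1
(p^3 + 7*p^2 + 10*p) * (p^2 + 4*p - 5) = p^5 + 11*p^4 + 33*p^3 + 5*p^2 - 50*p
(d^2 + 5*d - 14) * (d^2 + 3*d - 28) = d^4 + 8*d^3 - 27*d^2 - 182*d + 392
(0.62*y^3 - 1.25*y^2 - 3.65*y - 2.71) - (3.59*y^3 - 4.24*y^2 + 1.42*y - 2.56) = -2.97*y^3 + 2.99*y^2 - 5.07*y - 0.15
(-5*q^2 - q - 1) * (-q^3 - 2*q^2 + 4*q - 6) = 5*q^5 + 11*q^4 - 17*q^3 + 28*q^2 + 2*q + 6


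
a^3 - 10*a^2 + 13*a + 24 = (a - 8)*(a - 3)*(a + 1)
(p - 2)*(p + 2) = p^2 - 4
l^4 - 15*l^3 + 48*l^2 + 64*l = l*(l - 8)^2*(l + 1)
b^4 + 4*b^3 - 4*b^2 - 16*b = b*(b - 2)*(b + 2)*(b + 4)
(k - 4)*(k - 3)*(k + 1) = k^3 - 6*k^2 + 5*k + 12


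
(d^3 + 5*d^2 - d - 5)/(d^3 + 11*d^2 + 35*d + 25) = (d - 1)/(d + 5)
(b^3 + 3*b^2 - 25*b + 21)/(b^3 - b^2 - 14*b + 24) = (b^2 + 6*b - 7)/(b^2 + 2*b - 8)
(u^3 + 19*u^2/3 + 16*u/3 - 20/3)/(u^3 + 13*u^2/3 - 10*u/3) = (u + 2)/u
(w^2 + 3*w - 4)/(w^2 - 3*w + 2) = (w + 4)/(w - 2)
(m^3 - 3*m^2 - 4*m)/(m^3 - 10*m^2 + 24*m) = (m + 1)/(m - 6)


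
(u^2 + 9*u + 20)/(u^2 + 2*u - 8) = (u + 5)/(u - 2)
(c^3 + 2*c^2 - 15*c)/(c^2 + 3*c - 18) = c*(c + 5)/(c + 6)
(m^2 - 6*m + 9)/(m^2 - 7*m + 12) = (m - 3)/(m - 4)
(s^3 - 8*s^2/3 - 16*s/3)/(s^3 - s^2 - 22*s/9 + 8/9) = 3*s*(s - 4)/(3*s^2 - 7*s + 2)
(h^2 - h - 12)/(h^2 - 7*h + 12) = (h + 3)/(h - 3)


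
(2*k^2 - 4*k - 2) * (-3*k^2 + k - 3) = -6*k^4 + 14*k^3 - 4*k^2 + 10*k + 6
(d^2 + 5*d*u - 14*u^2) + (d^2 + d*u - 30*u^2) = 2*d^2 + 6*d*u - 44*u^2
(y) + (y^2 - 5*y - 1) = y^2 - 4*y - 1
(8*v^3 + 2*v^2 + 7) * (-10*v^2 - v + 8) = -80*v^5 - 28*v^4 + 62*v^3 - 54*v^2 - 7*v + 56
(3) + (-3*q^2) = 3 - 3*q^2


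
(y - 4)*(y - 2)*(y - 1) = y^3 - 7*y^2 + 14*y - 8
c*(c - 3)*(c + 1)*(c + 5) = c^4 + 3*c^3 - 13*c^2 - 15*c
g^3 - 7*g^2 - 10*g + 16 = (g - 8)*(g - 1)*(g + 2)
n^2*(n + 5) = n^3 + 5*n^2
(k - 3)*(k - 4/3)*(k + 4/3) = k^3 - 3*k^2 - 16*k/9 + 16/3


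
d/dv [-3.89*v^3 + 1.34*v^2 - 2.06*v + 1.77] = -11.67*v^2 + 2.68*v - 2.06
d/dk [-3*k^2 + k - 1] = 1 - 6*k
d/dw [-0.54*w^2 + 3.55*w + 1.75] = 3.55 - 1.08*w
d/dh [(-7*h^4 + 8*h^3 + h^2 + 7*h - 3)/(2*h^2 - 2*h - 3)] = (-28*h^5 + 58*h^4 + 52*h^3 - 88*h^2 + 6*h - 27)/(4*h^4 - 8*h^3 - 8*h^2 + 12*h + 9)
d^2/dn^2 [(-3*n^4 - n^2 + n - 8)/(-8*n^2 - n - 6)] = 2*(192*n^6 + 72*n^5 + 441*n^4 + 72*n^3 + 2040*n^2 + 336*n - 334)/(512*n^6 + 192*n^5 + 1176*n^4 + 289*n^3 + 882*n^2 + 108*n + 216)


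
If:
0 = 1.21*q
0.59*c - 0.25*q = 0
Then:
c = 0.00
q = 0.00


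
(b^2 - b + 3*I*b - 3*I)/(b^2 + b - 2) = (b + 3*I)/(b + 2)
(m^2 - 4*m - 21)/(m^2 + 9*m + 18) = (m - 7)/(m + 6)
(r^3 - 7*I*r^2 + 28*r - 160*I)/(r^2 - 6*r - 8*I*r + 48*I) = (r^2 + I*r + 20)/(r - 6)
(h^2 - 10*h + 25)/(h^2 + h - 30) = (h - 5)/(h + 6)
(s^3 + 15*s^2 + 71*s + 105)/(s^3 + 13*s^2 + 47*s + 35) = (s + 3)/(s + 1)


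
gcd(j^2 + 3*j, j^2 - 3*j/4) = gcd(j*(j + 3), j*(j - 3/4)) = j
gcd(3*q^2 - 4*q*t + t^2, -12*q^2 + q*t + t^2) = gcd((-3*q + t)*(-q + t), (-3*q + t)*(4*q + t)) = 3*q - t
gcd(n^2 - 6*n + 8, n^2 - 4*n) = n - 4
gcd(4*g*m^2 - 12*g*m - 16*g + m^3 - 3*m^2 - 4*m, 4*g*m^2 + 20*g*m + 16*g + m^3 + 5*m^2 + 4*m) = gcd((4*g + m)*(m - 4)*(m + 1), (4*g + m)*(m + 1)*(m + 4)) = 4*g*m + 4*g + m^2 + m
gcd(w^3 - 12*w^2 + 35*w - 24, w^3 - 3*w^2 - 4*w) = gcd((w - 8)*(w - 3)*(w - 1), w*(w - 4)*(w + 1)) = 1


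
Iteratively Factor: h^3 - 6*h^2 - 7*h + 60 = (h + 3)*(h^2 - 9*h + 20) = (h - 5)*(h + 3)*(h - 4)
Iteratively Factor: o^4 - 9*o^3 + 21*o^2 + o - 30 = (o - 3)*(o^3 - 6*o^2 + 3*o + 10) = (o - 5)*(o - 3)*(o^2 - o - 2) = (o - 5)*(o - 3)*(o - 2)*(o + 1)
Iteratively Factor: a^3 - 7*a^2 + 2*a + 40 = (a + 2)*(a^2 - 9*a + 20) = (a - 4)*(a + 2)*(a - 5)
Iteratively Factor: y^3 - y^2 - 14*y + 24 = (y - 2)*(y^2 + y - 12) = (y - 3)*(y - 2)*(y + 4)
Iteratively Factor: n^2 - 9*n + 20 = (n - 5)*(n - 4)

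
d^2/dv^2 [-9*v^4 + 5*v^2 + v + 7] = 10 - 108*v^2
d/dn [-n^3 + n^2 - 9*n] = -3*n^2 + 2*n - 9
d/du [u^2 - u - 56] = 2*u - 1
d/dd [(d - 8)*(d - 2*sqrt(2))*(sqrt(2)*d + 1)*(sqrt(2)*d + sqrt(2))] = 8*d^3 - 42*d^2 - 9*sqrt(2)*d^2 - 40*d + 42*sqrt(2)*d + 28 + 24*sqrt(2)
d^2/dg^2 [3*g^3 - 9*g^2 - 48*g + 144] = 18*g - 18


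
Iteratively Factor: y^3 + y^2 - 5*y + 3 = (y + 3)*(y^2 - 2*y + 1) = (y - 1)*(y + 3)*(y - 1)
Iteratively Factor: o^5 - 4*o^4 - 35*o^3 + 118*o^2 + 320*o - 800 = (o - 2)*(o^4 - 2*o^3 - 39*o^2 + 40*o + 400) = (o - 5)*(o - 2)*(o^3 + 3*o^2 - 24*o - 80) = (o - 5)*(o - 2)*(o + 4)*(o^2 - o - 20) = (o - 5)*(o - 2)*(o + 4)^2*(o - 5)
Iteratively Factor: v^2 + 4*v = (v + 4)*(v)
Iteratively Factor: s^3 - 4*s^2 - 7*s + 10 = (s - 5)*(s^2 + s - 2) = (s - 5)*(s + 2)*(s - 1)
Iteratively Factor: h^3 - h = (h - 1)*(h^2 + h) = (h - 1)*(h + 1)*(h)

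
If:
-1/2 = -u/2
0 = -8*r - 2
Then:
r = -1/4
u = 1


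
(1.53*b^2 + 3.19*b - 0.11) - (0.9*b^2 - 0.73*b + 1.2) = 0.63*b^2 + 3.92*b - 1.31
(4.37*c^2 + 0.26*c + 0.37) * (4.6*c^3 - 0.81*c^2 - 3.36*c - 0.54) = 20.102*c^5 - 2.3437*c^4 - 13.1918*c^3 - 3.5331*c^2 - 1.3836*c - 0.1998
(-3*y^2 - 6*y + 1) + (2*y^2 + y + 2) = -y^2 - 5*y + 3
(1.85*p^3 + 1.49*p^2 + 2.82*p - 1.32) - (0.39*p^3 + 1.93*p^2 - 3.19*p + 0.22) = 1.46*p^3 - 0.44*p^2 + 6.01*p - 1.54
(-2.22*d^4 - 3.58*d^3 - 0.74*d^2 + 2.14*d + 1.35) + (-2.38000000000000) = -2.22*d^4 - 3.58*d^3 - 0.74*d^2 + 2.14*d - 1.03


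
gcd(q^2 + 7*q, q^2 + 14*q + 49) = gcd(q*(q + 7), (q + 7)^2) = q + 7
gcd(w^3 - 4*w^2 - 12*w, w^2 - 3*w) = w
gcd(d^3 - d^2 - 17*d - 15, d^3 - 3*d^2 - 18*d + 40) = d - 5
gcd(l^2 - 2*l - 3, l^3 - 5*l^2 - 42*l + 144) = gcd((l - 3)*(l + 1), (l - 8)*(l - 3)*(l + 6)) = l - 3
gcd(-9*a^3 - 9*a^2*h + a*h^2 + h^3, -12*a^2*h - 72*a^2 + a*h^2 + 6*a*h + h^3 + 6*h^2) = 3*a - h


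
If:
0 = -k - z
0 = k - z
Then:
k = 0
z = 0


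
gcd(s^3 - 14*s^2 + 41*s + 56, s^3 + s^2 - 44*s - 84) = s - 7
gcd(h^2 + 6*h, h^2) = h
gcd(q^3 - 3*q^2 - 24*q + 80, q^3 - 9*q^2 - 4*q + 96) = q - 4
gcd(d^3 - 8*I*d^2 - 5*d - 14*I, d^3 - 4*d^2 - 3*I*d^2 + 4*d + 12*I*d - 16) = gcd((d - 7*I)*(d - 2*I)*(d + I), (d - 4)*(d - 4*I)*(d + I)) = d + I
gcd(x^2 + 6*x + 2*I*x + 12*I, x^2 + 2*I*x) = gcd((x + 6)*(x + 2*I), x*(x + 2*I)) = x + 2*I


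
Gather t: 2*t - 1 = 2*t - 1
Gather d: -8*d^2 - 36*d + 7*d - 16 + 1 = -8*d^2 - 29*d - 15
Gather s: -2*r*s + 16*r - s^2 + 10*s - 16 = 16*r - s^2 + s*(10 - 2*r) - 16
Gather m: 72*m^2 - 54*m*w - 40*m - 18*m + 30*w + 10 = 72*m^2 + m*(-54*w - 58) + 30*w + 10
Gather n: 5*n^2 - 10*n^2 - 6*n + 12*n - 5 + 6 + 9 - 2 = -5*n^2 + 6*n + 8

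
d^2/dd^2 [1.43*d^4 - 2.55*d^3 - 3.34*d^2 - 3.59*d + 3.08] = 17.16*d^2 - 15.3*d - 6.68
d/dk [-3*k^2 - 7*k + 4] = -6*k - 7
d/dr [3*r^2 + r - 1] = 6*r + 1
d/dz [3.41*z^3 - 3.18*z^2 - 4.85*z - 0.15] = 10.23*z^2 - 6.36*z - 4.85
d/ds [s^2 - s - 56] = 2*s - 1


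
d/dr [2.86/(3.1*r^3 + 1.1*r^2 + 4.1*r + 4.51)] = (-26.598*r^2 - 6.292*r - 11.726)/(3.1*r^3 + 1.1*r^2 + 4.1*r + 4.51)^2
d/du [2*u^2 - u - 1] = 4*u - 1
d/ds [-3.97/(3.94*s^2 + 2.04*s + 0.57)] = (31.2836*s + 8.0988)/(3.94*s^2 + 2.04*s + 0.57)^2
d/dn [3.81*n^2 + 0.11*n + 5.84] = 7.62*n + 0.11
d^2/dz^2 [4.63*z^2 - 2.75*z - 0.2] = 9.26000000000000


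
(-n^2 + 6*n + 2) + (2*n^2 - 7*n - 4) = n^2 - n - 2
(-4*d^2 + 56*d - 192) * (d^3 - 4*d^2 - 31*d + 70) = -4*d^5 + 72*d^4 - 292*d^3 - 1248*d^2 + 9872*d - 13440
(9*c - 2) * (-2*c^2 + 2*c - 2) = -18*c^3 + 22*c^2 - 22*c + 4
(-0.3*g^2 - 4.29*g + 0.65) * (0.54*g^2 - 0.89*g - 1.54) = -0.162*g^4 - 2.0496*g^3 + 4.6311*g^2 + 6.0281*g - 1.001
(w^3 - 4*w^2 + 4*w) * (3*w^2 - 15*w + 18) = 3*w^5 - 27*w^4 + 90*w^3 - 132*w^2 + 72*w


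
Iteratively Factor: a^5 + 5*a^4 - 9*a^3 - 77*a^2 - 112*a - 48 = (a + 1)*(a^4 + 4*a^3 - 13*a^2 - 64*a - 48) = (a + 1)*(a + 3)*(a^3 + a^2 - 16*a - 16) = (a + 1)^2*(a + 3)*(a^2 - 16) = (a + 1)^2*(a + 3)*(a + 4)*(a - 4)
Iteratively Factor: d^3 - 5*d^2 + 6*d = (d)*(d^2 - 5*d + 6) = d*(d - 2)*(d - 3)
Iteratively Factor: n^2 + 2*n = (n)*(n + 2)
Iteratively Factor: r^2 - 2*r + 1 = (r - 1)*(r - 1)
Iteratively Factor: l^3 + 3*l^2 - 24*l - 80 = (l + 4)*(l^2 - l - 20) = (l - 5)*(l + 4)*(l + 4)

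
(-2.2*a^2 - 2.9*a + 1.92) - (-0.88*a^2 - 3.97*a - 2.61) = -1.32*a^2 + 1.07*a + 4.53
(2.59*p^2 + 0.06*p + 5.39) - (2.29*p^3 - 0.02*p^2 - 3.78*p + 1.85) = -2.29*p^3 + 2.61*p^2 + 3.84*p + 3.54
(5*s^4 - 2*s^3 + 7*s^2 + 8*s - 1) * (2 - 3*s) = -15*s^5 + 16*s^4 - 25*s^3 - 10*s^2 + 19*s - 2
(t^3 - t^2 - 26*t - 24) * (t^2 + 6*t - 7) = t^5 + 5*t^4 - 39*t^3 - 173*t^2 + 38*t + 168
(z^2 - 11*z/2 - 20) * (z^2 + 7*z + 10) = z^4 + 3*z^3/2 - 97*z^2/2 - 195*z - 200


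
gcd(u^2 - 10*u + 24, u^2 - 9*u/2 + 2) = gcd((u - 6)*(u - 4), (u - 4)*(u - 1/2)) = u - 4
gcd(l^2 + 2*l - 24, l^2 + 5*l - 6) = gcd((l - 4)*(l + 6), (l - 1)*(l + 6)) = l + 6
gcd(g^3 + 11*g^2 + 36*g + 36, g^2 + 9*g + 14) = g + 2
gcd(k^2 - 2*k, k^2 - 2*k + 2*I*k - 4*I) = k - 2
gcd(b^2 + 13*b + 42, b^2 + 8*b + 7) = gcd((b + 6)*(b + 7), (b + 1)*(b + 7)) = b + 7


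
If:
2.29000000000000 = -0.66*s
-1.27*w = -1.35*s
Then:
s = -3.47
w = -3.69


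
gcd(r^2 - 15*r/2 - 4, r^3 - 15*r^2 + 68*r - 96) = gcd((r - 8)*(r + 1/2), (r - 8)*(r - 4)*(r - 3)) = r - 8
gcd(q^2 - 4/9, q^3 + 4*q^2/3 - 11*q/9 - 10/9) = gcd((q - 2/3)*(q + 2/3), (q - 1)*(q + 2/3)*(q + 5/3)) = q + 2/3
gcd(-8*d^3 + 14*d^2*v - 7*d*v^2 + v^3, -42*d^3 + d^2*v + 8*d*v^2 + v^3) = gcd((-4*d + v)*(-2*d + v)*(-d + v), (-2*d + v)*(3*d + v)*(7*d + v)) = -2*d + v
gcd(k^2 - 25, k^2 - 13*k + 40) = k - 5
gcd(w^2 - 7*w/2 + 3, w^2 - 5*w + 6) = w - 2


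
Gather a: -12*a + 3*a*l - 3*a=a*(3*l - 15)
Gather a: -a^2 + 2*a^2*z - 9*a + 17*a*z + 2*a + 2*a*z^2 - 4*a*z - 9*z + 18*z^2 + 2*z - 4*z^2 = a^2*(2*z - 1) + a*(2*z^2 + 13*z - 7) + 14*z^2 - 7*z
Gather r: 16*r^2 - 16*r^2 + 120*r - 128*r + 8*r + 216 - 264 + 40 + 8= 0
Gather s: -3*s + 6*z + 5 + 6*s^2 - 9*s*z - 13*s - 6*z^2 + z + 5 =6*s^2 + s*(-9*z - 16) - 6*z^2 + 7*z + 10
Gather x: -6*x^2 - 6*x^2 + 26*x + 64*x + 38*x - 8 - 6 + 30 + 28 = -12*x^2 + 128*x + 44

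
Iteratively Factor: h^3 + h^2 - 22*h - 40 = (h + 2)*(h^2 - h - 20) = (h + 2)*(h + 4)*(h - 5)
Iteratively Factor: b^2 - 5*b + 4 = (b - 4)*(b - 1)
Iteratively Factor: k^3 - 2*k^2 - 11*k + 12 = (k + 3)*(k^2 - 5*k + 4) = (k - 1)*(k + 3)*(k - 4)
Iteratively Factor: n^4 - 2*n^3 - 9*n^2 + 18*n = (n - 2)*(n^3 - 9*n) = (n - 3)*(n - 2)*(n^2 + 3*n) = n*(n - 3)*(n - 2)*(n + 3)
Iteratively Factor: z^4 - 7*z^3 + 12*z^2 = (z - 3)*(z^3 - 4*z^2) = z*(z - 3)*(z^2 - 4*z) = z^2*(z - 3)*(z - 4)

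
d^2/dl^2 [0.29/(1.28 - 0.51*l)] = -0.150858/(0.51*l - 1.28)^3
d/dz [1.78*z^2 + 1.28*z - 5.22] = 3.56*z + 1.28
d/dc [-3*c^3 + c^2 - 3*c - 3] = -9*c^2 + 2*c - 3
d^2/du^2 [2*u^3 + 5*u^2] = 12*u + 10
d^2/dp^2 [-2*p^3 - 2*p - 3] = -12*p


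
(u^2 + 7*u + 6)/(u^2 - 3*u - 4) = (u + 6)/(u - 4)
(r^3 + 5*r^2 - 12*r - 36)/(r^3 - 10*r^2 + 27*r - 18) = (r^2 + 8*r + 12)/(r^2 - 7*r + 6)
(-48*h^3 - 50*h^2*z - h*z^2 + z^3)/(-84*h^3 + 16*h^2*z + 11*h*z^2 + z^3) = (-8*h^2 - 7*h*z + z^2)/(-14*h^2 + 5*h*z + z^2)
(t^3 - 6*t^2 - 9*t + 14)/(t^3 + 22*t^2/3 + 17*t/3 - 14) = 3*(t^2 - 5*t - 14)/(3*t^2 + 25*t + 42)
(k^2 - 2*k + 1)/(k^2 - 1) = (k - 1)/(k + 1)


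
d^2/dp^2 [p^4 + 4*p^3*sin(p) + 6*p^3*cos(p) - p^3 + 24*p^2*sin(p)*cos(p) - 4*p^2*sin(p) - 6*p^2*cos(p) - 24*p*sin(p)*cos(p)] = -4*p^3*sin(p) - 6*p^3*cos(p) - 32*p^2*sin(p) - 48*p^2*sin(2*p) + 30*p^2*cos(p) + 12*p^2 + 48*p*sin(p) + 48*p*sin(2*p) + 20*p*cos(p) + 96*p*cos(2*p) - 6*p - 8*sin(p) + 24*sin(2*p) - 12*cos(p) - 48*cos(2*p)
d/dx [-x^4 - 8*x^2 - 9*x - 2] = -4*x^3 - 16*x - 9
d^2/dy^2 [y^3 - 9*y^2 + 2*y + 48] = 6*y - 18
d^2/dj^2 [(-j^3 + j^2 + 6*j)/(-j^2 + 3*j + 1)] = 2*(j^3 + 6*j^2 - 15*j + 17)/(j^6 - 9*j^5 + 24*j^4 - 9*j^3 - 24*j^2 - 9*j - 1)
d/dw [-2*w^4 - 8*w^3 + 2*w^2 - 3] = 4*w*(-2*w^2 - 6*w + 1)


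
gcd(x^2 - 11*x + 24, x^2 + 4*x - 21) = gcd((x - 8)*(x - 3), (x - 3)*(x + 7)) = x - 3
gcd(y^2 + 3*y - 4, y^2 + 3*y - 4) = y^2 + 3*y - 4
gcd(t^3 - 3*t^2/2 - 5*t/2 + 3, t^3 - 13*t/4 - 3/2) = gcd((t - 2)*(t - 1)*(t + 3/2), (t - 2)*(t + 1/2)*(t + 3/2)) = t^2 - t/2 - 3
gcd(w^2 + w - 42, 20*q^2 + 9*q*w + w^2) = 1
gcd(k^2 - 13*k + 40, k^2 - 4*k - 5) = k - 5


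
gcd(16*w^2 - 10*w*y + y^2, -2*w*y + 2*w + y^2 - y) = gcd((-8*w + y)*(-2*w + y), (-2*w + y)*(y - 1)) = -2*w + y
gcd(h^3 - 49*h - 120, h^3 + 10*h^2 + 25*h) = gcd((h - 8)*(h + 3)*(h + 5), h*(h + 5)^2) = h + 5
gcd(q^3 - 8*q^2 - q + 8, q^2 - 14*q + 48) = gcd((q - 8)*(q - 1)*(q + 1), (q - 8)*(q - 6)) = q - 8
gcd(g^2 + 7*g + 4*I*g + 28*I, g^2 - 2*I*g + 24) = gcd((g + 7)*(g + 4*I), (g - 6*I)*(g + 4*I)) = g + 4*I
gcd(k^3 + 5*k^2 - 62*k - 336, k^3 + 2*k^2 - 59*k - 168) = k^2 - k - 56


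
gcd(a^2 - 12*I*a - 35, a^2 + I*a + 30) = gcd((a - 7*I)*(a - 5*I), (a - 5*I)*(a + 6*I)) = a - 5*I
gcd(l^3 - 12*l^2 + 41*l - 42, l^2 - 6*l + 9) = l - 3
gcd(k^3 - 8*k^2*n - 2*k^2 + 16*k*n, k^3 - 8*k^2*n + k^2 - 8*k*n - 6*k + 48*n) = k^2 - 8*k*n - 2*k + 16*n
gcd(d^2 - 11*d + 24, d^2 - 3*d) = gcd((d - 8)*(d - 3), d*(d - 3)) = d - 3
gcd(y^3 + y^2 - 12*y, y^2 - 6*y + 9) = y - 3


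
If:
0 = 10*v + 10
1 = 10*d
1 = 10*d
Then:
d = 1/10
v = -1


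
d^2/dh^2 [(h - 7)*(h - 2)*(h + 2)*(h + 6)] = 12*h^2 - 6*h - 92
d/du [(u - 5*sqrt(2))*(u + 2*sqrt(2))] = 2*u - 3*sqrt(2)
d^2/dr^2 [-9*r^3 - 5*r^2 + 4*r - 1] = -54*r - 10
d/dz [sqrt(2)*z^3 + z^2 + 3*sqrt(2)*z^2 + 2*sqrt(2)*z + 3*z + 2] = 3*sqrt(2)*z^2 + 2*z + 6*sqrt(2)*z + 2*sqrt(2) + 3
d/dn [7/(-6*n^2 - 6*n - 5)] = 42*(2*n + 1)/(6*n^2 + 6*n + 5)^2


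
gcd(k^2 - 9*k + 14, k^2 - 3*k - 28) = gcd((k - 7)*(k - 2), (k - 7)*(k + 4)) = k - 7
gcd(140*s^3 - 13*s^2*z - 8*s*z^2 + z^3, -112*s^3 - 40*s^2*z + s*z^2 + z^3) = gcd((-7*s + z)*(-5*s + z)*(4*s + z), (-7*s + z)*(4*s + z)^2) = -28*s^2 - 3*s*z + z^2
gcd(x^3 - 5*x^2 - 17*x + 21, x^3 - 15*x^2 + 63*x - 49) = x^2 - 8*x + 7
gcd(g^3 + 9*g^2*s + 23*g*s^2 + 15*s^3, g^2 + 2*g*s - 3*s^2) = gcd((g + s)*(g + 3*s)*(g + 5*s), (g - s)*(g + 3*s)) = g + 3*s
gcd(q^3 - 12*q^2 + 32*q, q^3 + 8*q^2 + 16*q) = q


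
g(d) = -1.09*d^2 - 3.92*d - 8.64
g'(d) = -2.18*d - 3.92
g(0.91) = -13.11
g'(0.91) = -5.90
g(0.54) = -11.07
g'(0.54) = -5.10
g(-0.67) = -6.50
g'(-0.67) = -2.46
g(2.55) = -25.72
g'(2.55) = -9.48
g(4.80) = -52.57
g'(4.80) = -14.38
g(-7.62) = -42.06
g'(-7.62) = 12.69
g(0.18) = -9.38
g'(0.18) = -4.31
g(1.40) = -16.26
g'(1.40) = -6.97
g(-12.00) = -118.56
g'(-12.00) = 22.24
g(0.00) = -8.64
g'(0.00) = -3.92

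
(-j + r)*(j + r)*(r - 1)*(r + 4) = -j^2*r^2 - 3*j^2*r + 4*j^2 + r^4 + 3*r^3 - 4*r^2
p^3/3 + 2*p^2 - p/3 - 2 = (p/3 + 1/3)*(p - 1)*(p + 6)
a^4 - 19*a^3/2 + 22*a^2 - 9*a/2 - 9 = (a - 6)*(a - 3)*(a - 1)*(a + 1/2)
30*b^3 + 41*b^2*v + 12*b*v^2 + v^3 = (b + v)*(5*b + v)*(6*b + v)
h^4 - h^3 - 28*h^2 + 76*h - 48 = (h - 4)*(h - 2)*(h - 1)*(h + 6)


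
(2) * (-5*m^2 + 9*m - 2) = -10*m^2 + 18*m - 4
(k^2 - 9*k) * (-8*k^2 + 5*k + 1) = -8*k^4 + 77*k^3 - 44*k^2 - 9*k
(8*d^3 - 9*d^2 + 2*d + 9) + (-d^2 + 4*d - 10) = 8*d^3 - 10*d^2 + 6*d - 1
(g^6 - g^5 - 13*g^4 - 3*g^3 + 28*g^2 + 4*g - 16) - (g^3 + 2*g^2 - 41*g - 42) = g^6 - g^5 - 13*g^4 - 4*g^3 + 26*g^2 + 45*g + 26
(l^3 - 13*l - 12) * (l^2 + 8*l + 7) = l^5 + 8*l^4 - 6*l^3 - 116*l^2 - 187*l - 84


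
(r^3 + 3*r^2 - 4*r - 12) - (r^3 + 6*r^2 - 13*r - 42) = -3*r^2 + 9*r + 30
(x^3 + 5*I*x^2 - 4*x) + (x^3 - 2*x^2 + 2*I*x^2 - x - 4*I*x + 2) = 2*x^3 - 2*x^2 + 7*I*x^2 - 5*x - 4*I*x + 2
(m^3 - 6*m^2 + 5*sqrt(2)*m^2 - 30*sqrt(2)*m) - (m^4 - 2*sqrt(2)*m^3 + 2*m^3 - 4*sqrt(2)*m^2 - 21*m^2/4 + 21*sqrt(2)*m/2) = -m^4 - m^3 + 2*sqrt(2)*m^3 - 3*m^2/4 + 9*sqrt(2)*m^2 - 81*sqrt(2)*m/2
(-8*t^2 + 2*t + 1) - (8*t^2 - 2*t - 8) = -16*t^2 + 4*t + 9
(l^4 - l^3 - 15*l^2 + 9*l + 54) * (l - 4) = l^5 - 5*l^4 - 11*l^3 + 69*l^2 + 18*l - 216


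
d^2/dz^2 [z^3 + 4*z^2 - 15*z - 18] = 6*z + 8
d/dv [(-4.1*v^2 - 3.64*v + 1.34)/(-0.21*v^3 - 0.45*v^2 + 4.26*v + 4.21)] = (-0.861*v^4 - 1.5288*v^3 - 18.2598*v^2 - 33.316*v - 21.0328)/(0.0441*v^6 + 0.189*v^5 - 1.5867*v^4 - 5.6022*v^3 + 14.3586*v^2 + 35.8692*v + 17.7241)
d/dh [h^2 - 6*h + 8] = 2*h - 6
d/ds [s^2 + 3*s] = 2*s + 3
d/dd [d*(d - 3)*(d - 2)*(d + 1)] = 4*d^3 - 12*d^2 + 2*d + 6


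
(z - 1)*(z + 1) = z^2 - 1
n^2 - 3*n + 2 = (n - 2)*(n - 1)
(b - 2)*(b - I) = b^2 - 2*b - I*b + 2*I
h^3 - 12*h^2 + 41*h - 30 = (h - 6)*(h - 5)*(h - 1)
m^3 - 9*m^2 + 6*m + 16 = (m - 8)*(m - 2)*(m + 1)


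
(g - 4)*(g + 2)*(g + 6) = g^3 + 4*g^2 - 20*g - 48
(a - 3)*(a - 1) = a^2 - 4*a + 3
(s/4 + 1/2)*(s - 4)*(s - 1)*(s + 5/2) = s^4/4 - s^3/8 - 27*s^2/8 - 7*s/4 + 5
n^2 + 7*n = n*(n + 7)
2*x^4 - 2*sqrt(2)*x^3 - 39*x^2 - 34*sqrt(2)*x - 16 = (x - 4*sqrt(2))*(x + 2*sqrt(2))*(sqrt(2)*x + 1)^2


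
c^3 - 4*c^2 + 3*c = c*(c - 3)*(c - 1)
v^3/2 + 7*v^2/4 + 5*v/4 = v*(v/2 + 1/2)*(v + 5/2)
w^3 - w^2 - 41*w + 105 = (w - 5)*(w - 3)*(w + 7)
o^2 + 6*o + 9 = (o + 3)^2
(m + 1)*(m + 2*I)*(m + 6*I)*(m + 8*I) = m^4 + m^3 + 16*I*m^3 - 76*m^2 + 16*I*m^2 - 76*m - 96*I*m - 96*I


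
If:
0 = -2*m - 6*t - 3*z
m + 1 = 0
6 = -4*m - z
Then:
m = -1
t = 4/3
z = -2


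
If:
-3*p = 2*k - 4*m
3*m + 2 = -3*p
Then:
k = -7*p/2 - 4/3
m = -p - 2/3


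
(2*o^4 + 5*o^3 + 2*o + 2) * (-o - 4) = -2*o^5 - 13*o^4 - 20*o^3 - 2*o^2 - 10*o - 8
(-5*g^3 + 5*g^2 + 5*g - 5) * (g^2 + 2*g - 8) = -5*g^5 - 5*g^4 + 55*g^3 - 35*g^2 - 50*g + 40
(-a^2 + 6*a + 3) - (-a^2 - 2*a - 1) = 8*a + 4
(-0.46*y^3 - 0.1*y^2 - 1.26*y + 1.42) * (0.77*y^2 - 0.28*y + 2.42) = -0.3542*y^5 + 0.0518*y^4 - 2.0554*y^3 + 1.2042*y^2 - 3.4468*y + 3.4364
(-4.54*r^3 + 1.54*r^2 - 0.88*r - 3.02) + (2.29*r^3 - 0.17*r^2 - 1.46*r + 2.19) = -2.25*r^3 + 1.37*r^2 - 2.34*r - 0.83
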